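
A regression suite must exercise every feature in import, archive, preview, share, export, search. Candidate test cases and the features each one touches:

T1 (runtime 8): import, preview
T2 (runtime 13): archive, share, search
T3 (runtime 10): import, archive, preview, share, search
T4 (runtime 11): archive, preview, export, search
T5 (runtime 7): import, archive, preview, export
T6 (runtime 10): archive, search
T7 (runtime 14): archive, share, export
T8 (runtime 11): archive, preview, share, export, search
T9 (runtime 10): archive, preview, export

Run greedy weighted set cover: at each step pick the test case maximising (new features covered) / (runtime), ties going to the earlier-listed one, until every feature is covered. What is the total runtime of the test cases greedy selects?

Pick 1: T5 adds 4 new (import, archive, preview, export) at runtime 7 (ratio 4/7).
Pick 2: T3 adds 2 new (share, search) at runtime 10 (ratio 2/10).
Greedy total runtime: 7 + 10 = 17.

17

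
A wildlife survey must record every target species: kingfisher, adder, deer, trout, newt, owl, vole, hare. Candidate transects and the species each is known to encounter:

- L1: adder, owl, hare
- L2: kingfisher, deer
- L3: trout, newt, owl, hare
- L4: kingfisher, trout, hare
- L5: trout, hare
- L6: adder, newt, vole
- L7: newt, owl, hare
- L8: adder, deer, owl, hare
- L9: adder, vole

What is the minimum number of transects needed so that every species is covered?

3

L2, L3, L6 together cover {kingfisher, adder, deer, trout, newt, owl, vole, hare} — every species.
No 2 of the 9 transects cover everything (all 36 pairs fall short), so 3 is minimum.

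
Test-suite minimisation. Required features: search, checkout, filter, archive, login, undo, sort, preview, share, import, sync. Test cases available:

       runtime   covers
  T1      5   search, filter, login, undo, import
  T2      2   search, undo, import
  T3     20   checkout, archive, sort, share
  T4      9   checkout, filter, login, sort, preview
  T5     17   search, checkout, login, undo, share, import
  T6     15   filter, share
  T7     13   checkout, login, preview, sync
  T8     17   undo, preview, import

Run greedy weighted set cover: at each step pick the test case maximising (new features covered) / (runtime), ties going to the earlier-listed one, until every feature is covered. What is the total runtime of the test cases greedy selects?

44

Pick 1: T2 adds 3 new (search, undo, import) at runtime 2 (ratio 3/2).
Pick 2: T4 adds 5 new (checkout, filter, login, sort, preview) at runtime 9 (ratio 5/9).
Pick 3: T3 adds 2 new (archive, share) at runtime 20 (ratio 2/20).
Pick 4: T7 adds 1 new (sync) at runtime 13 (ratio 1/13).
Greedy total runtime: 2 + 9 + 20 + 13 = 44. (The true optimum is 38, so greedy overshoots here.)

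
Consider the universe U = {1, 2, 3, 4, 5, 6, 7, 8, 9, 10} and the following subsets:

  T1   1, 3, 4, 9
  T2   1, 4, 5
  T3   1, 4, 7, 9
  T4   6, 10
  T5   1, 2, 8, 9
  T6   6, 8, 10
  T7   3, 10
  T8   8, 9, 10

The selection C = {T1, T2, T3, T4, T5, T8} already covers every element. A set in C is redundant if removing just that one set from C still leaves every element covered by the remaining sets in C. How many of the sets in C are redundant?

Drop T1: 3 uncovered — not redundant.
Drop T2: 5 uncovered — not redundant.
Drop T3: 7 uncovered — not redundant.
Drop T4: 6 uncovered — not redundant.
Drop T5: 2 uncovered — not redundant.
Drop T8: the rest still cover every element — redundant.
1 redundant: T8.

1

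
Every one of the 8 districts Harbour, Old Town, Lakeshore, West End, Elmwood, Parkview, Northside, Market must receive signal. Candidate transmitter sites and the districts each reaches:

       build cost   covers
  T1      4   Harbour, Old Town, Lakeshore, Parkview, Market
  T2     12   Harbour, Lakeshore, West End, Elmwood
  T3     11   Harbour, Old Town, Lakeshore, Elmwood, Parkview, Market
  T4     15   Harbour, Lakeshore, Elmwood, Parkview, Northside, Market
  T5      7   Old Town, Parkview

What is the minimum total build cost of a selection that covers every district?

T1, T2, T4 cover every district at build cost 4 + 12 + 15 = 31.
Any cover uses at least 3 transmitter sites; among all covering selections none totals below 31.

31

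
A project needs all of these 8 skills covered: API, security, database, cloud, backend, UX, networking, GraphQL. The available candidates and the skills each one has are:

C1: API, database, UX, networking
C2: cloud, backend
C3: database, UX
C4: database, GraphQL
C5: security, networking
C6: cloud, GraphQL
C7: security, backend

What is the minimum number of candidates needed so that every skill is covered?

3

C1, C6, C7 together cover {API, security, database, cloud, backend, UX, networking, GraphQL} — every skill.
No 2 of the 7 candidates cover everything (all 21 pairs fall short), so 3 is minimum.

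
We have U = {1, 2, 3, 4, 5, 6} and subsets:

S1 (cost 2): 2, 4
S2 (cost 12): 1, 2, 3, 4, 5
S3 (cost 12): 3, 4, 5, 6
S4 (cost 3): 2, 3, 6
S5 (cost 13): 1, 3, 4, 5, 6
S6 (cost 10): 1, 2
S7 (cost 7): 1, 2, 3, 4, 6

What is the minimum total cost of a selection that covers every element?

S1, S5 cover every element at cost 2 + 13 = 15.
Any cover uses at least 2 sets; among all covering selections none totals below 15.

15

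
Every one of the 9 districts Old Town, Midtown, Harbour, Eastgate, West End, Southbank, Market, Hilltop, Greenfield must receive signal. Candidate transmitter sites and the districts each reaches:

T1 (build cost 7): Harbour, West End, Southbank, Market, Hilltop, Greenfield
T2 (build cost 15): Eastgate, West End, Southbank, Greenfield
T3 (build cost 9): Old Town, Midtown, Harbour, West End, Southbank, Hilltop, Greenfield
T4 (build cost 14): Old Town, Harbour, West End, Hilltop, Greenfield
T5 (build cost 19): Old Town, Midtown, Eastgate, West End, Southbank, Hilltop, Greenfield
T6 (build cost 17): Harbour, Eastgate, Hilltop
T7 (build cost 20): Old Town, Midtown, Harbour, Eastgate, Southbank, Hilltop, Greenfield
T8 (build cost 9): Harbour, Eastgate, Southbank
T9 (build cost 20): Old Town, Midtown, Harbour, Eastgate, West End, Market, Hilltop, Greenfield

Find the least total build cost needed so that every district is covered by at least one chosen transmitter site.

25

T1, T3, T8 cover every district at build cost 7 + 9 + 9 = 25.
Any cover uses at least 2 transmitter sites; among all covering selections none totals below 25.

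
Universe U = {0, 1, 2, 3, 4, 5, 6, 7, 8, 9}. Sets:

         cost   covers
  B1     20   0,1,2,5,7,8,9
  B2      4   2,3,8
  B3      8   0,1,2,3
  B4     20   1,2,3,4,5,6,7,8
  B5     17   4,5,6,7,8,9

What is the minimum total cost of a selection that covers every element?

B3, B5 cover every element at cost 8 + 17 = 25.
Any cover uses at least 2 sets; among all covering selections none totals below 25.
Greedy by coverage-per-cost would pick B2, B5, B3 for 29 — worse than the optimum 25.

25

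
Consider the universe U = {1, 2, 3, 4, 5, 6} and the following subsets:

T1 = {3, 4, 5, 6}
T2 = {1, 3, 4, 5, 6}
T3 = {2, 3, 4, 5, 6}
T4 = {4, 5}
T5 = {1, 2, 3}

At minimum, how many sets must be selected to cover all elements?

2

T1, T5 together cover {1, 2, 3, 4, 5, 6} — every element.
No single set contains all 6 elements, so 2 is optimal.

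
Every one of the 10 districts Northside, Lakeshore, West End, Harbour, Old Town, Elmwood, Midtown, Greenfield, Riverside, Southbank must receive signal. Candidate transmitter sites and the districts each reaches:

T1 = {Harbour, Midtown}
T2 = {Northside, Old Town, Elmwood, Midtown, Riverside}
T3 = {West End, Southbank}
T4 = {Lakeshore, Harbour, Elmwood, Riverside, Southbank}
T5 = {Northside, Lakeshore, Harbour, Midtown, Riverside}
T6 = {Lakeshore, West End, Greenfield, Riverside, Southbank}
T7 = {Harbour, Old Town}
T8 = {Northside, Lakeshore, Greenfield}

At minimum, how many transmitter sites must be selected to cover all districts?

T1, T2, T6 together cover {Northside, Lakeshore, West End, Harbour, Old Town, Elmwood, Midtown, Greenfield, Riverside, Southbank} — every district.
No 2 of the 8 transmitter sites cover everything (all 28 pairs fall short), so 3 is minimum.

3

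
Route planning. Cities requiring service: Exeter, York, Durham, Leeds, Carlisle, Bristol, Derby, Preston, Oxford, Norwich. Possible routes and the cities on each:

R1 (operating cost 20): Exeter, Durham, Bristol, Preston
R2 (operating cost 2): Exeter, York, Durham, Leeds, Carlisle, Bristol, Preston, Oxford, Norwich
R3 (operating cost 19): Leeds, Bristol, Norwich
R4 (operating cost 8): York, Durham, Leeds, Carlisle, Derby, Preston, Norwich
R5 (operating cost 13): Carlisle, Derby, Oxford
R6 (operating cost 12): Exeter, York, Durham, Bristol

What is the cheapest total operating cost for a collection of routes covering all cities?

10

R2, R4 cover every city at operating cost 2 + 8 = 10.
Any cover uses at least 2 routes; among all covering selections none totals below 10.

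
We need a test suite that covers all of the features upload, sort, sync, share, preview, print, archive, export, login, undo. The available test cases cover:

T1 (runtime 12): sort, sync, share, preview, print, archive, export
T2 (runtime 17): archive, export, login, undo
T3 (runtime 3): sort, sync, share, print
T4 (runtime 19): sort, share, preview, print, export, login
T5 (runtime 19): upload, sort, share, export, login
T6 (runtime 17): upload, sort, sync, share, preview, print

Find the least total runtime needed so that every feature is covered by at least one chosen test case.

34

T2, T6 cover every feature at runtime 17 + 17 = 34.
Any cover uses at least 2 test cases; among all covering selections none totals below 34.
Greedy by coverage-per-runtime would pick T3, T1, T2, T6 for 49 — worse than the optimum 34.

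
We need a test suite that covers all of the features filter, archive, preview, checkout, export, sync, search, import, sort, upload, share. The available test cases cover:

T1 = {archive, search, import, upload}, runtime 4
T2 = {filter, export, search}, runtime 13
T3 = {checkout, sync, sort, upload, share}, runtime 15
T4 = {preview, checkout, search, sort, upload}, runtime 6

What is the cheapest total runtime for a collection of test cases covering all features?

T1, T2, T3, T4 cover every feature at runtime 4 + 13 + 15 + 6 = 38.
Any cover uses at least 4 test cases; among all covering selections none totals below 38.

38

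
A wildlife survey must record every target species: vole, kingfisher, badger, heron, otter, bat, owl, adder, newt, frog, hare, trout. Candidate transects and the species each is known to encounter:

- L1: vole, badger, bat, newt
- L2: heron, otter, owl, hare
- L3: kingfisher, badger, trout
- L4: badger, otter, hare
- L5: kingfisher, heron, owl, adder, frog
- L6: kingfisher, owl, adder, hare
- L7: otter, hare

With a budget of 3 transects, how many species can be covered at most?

11

Choosing L1, L2, L5 covers {vole, kingfisher, badger, heron, otter, bat, owl, adder, newt, frog, hare} — 11 species.
No choice of 3 transects does better; here trout is left uncovered.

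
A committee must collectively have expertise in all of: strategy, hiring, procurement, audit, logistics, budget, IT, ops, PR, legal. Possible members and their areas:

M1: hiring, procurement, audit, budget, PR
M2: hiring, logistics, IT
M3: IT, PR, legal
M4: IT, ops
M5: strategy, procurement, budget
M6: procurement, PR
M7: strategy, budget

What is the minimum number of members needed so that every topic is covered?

5

M1, M2, M3, M4, M5 together cover {strategy, hiring, procurement, audit, logistics, budget, IT, ops, PR, legal} — every topic.
No 4 of the 7 members cover everything (all 35 size-4 selections fall short), so 5 is minimum.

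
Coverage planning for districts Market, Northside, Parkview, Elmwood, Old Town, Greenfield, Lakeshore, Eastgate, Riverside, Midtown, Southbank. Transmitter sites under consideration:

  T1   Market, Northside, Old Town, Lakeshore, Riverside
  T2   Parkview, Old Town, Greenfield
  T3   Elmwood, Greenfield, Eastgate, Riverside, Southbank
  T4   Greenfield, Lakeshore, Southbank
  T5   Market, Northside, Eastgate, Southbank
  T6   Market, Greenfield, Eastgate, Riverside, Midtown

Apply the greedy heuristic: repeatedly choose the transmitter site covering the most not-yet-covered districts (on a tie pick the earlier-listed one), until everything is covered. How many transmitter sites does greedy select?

Pick 1: T1 covers 5 new districts (Market, Northside, Old Town, Lakeshore, Riverside).
Pick 2: T3 covers 4 new districts (Elmwood, Greenfield, Eastgate, Southbank).
Pick 3: T2 covers 1 new districts (Parkview).
Pick 4: T6 covers 1 new districts (Midtown).
Greedy uses 4 transmitter sites.

4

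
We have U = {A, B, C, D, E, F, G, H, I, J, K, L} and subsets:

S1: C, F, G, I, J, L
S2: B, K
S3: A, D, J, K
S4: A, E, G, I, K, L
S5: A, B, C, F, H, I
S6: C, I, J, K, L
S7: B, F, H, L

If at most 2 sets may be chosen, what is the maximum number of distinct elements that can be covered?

10

Choosing S4, S5 covers {A, B, C, E, F, G, H, I, K, L} — 10 elements.
No choice of 2 sets does better; here D, J are left uncovered.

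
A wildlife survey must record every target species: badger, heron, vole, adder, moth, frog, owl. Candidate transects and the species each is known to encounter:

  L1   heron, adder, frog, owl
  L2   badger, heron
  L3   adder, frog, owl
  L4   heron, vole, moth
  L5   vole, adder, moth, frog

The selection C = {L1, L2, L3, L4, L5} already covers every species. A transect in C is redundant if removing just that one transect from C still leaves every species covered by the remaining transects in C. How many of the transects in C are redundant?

Drop L1: the rest still cover every species — redundant.
Drop L2: badger uncovered — not redundant.
Drop L3: the rest still cover every species — redundant.
Drop L4: the rest still cover every species — redundant.
Drop L5: the rest still cover every species — redundant.
4 redundant: L1, L3, L4, L5.

4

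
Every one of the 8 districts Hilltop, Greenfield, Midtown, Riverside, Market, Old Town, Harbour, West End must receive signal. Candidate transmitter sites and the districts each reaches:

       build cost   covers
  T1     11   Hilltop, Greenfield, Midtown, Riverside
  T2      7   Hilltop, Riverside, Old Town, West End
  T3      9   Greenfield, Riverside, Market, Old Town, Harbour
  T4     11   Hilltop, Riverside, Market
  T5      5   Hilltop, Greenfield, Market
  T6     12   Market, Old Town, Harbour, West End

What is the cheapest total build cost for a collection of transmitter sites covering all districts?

23

T1, T6 cover every district at build cost 11 + 12 = 23.
Any cover uses at least 2 transmitter sites; among all covering selections none totals below 23.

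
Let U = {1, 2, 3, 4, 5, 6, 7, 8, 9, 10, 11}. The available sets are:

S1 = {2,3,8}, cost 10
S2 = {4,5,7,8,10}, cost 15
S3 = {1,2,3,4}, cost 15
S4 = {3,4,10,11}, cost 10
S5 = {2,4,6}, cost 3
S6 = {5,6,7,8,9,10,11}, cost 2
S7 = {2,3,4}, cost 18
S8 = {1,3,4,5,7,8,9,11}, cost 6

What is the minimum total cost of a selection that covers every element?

11

S5, S6, S8 cover every element at cost 3 + 2 + 6 = 11.
Any cover uses at least 2 sets; among all covering selections none totals below 11.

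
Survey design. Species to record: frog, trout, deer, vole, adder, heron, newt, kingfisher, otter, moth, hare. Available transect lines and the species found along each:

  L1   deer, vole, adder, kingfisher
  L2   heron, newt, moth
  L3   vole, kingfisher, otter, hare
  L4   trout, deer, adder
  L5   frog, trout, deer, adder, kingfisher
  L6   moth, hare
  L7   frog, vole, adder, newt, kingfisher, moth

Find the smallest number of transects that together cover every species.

L2, L3, L5 together cover {frog, trout, deer, vole, adder, heron, newt, kingfisher, otter, moth, hare} — every species.
No 2 of the 7 transects cover everything (all 21 pairs fall short), so 3 is minimum.
Greedy (largest uncovered first) would take L7, L3, L4, L2 — 4 transects — but 3 suffice.

3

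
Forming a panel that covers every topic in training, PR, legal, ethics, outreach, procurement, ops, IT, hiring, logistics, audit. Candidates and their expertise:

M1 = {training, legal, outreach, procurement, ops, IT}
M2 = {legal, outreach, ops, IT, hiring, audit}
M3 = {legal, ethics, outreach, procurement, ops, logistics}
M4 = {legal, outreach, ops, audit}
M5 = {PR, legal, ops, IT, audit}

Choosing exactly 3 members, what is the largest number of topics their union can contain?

Choosing M1, M2, M3 covers {training, legal, ethics, outreach, procurement, ops, IT, hiring, logistics, audit} — 10 topics.
No choice of 3 members does better; here PR is left uncovered.

10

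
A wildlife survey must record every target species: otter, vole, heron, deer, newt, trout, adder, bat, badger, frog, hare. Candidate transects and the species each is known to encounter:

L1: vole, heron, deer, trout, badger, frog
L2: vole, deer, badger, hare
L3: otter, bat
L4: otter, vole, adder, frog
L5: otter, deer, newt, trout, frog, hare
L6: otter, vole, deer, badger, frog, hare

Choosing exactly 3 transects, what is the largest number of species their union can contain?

10

Choosing L1, L3, L5 covers {otter, vole, heron, deer, newt, trout, bat, badger, frog, hare} — 10 species.
No choice of 3 transects does better; here adder is left uncovered.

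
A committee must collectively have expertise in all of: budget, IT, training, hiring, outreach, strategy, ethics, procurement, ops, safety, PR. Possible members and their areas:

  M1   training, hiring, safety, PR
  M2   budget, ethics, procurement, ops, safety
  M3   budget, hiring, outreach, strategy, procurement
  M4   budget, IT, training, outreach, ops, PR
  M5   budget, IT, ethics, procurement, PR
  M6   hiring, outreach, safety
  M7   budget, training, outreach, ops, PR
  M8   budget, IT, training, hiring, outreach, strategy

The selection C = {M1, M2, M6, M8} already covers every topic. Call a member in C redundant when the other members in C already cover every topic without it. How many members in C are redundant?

Drop M1: PR uncovered — not redundant.
Drop M2: ethics, procurement, ops uncovered — not redundant.
Drop M6: the rest still cover every topic — redundant.
Drop M8: IT, strategy uncovered — not redundant.
1 redundant: M6.

1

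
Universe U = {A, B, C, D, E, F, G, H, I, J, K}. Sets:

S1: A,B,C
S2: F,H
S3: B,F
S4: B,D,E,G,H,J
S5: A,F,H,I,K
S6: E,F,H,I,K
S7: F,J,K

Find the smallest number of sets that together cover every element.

S1, S4, S5 together cover {A, B, C, D, E, F, G, H, I, J, K} — every element.
No 2 of the 7 sets cover everything (all 21 pairs fall short), so 3 is minimum.

3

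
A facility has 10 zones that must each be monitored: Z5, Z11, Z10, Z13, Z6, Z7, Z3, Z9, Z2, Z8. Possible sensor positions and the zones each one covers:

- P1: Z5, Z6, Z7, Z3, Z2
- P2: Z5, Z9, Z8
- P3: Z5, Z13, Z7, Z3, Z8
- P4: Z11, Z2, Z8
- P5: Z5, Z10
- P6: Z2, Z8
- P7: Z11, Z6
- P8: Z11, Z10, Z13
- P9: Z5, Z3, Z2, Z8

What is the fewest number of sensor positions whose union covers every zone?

3

P1, P2, P8 together cover {Z5, Z11, Z10, Z13, Z6, Z7, Z3, Z9, Z2, Z8} — every zone.
No 2 of the 9 sensor positions cover everything (all 36 pairs fall short), so 3 is minimum.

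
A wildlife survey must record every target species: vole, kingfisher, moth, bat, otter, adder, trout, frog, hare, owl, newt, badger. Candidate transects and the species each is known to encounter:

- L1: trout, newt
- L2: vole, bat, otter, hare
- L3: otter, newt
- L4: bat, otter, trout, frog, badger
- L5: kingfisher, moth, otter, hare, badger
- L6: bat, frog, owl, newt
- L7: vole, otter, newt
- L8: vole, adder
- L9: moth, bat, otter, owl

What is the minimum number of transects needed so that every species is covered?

L1, L5, L6, L8 together cover {vole, kingfisher, moth, bat, otter, adder, trout, frog, hare, owl, newt, badger} — every species.
No 3 of the 9 transects cover everything (all 84 triples fall short), so 4 is minimum.

4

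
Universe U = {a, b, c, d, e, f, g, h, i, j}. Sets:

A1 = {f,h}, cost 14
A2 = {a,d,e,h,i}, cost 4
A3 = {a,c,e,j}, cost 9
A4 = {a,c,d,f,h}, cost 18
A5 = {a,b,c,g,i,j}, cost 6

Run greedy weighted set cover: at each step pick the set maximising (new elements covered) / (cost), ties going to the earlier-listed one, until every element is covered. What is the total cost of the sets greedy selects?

Pick 1: A2 adds 5 new (a, d, e, h, i) at cost 4 (ratio 5/4).
Pick 2: A5 adds 4 new (b, c, g, j) at cost 6 (ratio 4/6).
Pick 3: A1 adds 1 new (f) at cost 14 (ratio 1/14).
Greedy total cost: 4 + 6 + 14 = 24.

24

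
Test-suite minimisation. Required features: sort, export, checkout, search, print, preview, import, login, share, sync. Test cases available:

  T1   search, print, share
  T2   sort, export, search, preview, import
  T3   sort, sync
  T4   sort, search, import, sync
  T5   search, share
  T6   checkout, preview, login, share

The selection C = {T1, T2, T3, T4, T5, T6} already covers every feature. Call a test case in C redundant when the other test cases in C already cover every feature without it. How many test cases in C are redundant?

Drop T1: print uncovered — not redundant.
Drop T2: export uncovered — not redundant.
Drop T3: the rest still cover every feature — redundant.
Drop T4: the rest still cover every feature — redundant.
Drop T5: the rest still cover every feature — redundant.
Drop T6: checkout, login uncovered — not redundant.
3 redundant: T3, T4, T5.

3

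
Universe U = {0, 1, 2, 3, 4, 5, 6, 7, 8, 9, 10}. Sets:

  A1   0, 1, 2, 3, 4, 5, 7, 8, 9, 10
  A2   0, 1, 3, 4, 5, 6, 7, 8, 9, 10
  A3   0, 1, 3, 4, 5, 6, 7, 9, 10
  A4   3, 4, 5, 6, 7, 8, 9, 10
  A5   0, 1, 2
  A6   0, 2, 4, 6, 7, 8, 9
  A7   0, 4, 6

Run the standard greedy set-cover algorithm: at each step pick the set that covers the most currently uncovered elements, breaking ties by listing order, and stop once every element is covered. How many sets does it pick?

Pick 1: A1 covers 10 new elements (0, 1, 2, 3, 4, 5, 7, 8, 9, 10).
Pick 2: A2 covers 1 new elements (6).
Greedy uses 2 sets.

2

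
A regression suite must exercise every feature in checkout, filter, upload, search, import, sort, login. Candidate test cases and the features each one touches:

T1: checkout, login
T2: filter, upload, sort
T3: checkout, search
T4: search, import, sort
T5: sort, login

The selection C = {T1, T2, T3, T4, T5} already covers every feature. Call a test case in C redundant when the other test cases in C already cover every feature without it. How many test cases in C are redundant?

3

Drop T1: the rest still cover every feature — redundant.
Drop T2: filter, upload uncovered — not redundant.
Drop T3: the rest still cover every feature — redundant.
Drop T4: import uncovered — not redundant.
Drop T5: the rest still cover every feature — redundant.
3 redundant: T1, T3, T5.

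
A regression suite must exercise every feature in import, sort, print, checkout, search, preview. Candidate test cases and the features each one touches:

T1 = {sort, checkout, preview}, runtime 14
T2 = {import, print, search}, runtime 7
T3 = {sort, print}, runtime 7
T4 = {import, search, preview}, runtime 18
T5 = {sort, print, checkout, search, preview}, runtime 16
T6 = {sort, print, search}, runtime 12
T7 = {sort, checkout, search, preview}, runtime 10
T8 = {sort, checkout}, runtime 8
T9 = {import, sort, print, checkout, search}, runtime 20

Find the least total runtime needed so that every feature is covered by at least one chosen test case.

17

T2, T7 cover every feature at runtime 7 + 10 = 17.
Any cover uses at least 2 test cases; among all covering selections none totals below 17.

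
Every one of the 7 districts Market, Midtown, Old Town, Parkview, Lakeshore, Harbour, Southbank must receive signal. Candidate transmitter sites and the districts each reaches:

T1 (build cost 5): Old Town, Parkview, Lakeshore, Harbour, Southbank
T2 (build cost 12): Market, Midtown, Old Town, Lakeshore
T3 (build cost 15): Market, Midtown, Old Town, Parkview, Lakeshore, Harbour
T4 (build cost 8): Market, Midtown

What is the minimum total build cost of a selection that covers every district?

T1, T4 cover every district at build cost 5 + 8 = 13.
Any cover uses at least 2 transmitter sites; among all covering selections none totals below 13.

13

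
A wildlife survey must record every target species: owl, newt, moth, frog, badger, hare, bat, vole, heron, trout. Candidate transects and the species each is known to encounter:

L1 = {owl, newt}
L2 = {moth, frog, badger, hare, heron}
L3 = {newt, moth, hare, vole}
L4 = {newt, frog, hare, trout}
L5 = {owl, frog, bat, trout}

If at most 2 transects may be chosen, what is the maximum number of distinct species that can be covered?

8

Choosing L2, L5 covers {owl, moth, frog, badger, hare, bat, heron, trout} — 8 species.
No choice of 2 transects does better; here newt, vole are left uncovered.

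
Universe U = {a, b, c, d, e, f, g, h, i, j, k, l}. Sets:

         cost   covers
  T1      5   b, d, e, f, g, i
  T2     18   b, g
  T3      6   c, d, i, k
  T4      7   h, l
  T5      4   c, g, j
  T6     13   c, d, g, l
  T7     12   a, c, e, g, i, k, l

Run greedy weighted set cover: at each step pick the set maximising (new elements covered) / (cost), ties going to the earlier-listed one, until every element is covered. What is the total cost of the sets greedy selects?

Pick 1: T1 adds 6 new (b, d, e, f, g, i) at cost 5 (ratio 6/5).
Pick 2: T5 adds 2 new (c, j) at cost 4 (ratio 2/4).
Pick 3: T4 adds 2 new (h, l) at cost 7 (ratio 2/7).
Pick 4: T3 adds 1 new (k) at cost 6 (ratio 1/6).
Pick 5: T7 adds 1 new (a) at cost 12 (ratio 1/12).
Greedy total cost: 5 + 4 + 7 + 6 + 12 = 34. (The true optimum is 28, so greedy overshoots here.)

34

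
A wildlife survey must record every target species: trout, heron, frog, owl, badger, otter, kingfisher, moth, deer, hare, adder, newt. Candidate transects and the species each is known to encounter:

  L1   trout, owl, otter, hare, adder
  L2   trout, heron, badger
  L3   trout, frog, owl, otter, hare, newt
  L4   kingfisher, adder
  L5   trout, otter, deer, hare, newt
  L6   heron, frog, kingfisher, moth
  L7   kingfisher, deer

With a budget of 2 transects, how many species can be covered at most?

9

Choosing L1, L6 covers {trout, heron, frog, owl, otter, kingfisher, moth, hare, adder} — 9 species.
No choice of 2 transects does better; here badger, deer, newt are left uncovered.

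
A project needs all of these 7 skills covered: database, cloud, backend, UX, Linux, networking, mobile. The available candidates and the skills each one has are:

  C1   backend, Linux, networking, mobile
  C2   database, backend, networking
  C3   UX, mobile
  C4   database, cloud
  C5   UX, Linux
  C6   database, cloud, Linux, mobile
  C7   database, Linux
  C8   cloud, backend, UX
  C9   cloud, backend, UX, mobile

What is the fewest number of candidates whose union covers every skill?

3

C1, C2, C8 together cover {database, cloud, backend, UX, Linux, networking, mobile} — every skill.
No 2 of the 9 candidates cover everything (all 36 pairs fall short), so 3 is minimum.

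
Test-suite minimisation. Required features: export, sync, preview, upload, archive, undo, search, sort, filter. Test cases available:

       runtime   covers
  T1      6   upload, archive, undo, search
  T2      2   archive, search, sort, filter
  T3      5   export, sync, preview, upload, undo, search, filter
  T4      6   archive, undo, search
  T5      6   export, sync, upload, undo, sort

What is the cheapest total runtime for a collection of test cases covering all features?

T2, T3 cover every feature at runtime 2 + 5 = 7.
Any cover uses at least 2 test cases; among all covering selections none totals below 7.

7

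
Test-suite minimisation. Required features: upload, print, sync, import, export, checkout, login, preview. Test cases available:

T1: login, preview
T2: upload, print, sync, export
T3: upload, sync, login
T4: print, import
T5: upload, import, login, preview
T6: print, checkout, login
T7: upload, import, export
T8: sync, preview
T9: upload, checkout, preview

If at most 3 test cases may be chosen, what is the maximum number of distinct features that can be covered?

8

Choosing T2, T5, T6 covers {upload, print, sync, import, export, checkout, login, preview} — 8 features.
That is all 8 features.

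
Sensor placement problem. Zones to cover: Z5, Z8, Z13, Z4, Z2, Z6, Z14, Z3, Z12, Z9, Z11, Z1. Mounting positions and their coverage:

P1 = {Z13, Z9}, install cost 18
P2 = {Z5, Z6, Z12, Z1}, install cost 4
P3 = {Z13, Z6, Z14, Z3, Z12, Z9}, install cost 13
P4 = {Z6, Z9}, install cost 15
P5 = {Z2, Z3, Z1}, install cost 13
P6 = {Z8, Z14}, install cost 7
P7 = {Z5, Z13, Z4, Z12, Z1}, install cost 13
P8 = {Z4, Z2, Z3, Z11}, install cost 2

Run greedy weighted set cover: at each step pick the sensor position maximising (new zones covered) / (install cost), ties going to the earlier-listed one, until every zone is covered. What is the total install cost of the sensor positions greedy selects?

26

Pick 1: P8 adds 4 new (Z4, Z2, Z3, Z11) at install cost 2 (ratio 4/2).
Pick 2: P2 adds 4 new (Z5, Z6, Z12, Z1) at install cost 4 (ratio 4/4).
Pick 3: P6 adds 2 new (Z8, Z14) at install cost 7 (ratio 2/7).
Pick 4: P3 adds 2 new (Z13, Z9) at install cost 13 (ratio 2/13).
Greedy total install cost: 2 + 4 + 7 + 13 = 26.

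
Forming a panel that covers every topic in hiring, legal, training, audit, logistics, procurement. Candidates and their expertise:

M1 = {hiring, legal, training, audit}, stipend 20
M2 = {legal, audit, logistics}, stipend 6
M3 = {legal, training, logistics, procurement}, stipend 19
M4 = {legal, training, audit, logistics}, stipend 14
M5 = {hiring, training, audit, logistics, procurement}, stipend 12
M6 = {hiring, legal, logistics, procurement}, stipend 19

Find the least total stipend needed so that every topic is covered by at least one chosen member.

M2, M5 cover every topic at stipend 6 + 12 = 18.
Any cover uses at least 2 members; among all covering selections none totals below 18.

18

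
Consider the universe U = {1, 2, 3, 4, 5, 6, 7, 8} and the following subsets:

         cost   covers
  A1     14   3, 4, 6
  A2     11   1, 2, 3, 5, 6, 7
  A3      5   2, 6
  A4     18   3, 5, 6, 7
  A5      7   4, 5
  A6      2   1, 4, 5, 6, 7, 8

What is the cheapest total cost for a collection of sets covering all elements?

13

A2, A6 cover every element at cost 11 + 2 = 13.
Any cover uses at least 2 sets; among all covering selections none totals below 13.
Greedy by coverage-per-cost would pick A6, A3, A2 for 18 — worse than the optimum 13.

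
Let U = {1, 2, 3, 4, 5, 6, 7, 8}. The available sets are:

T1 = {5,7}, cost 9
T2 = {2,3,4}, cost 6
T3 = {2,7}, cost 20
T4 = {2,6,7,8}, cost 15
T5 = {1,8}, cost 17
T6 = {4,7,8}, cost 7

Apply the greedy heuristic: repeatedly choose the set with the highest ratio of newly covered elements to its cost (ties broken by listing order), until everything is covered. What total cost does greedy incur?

Pick 1: T2 adds 3 new (2, 3, 4) at cost 6 (ratio 3/6).
Pick 2: T6 adds 2 new (7, 8) at cost 7 (ratio 2/7).
Pick 3: T1 adds 1 new (5) at cost 9 (ratio 1/9).
Pick 4: T4 adds 1 new (6) at cost 15 (ratio 1/15).
Pick 5: T5 adds 1 new (1) at cost 17 (ratio 1/17).
Greedy total cost: 6 + 7 + 9 + 15 + 17 = 54. (The true optimum is 47, so greedy overshoots here.)

54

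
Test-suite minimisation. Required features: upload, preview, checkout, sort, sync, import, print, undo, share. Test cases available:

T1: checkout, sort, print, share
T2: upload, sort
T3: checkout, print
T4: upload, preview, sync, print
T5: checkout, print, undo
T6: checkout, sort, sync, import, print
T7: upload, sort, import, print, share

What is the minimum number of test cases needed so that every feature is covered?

3

T4, T5, T7 together cover {upload, preview, checkout, sort, sync, import, print, undo, share} — every feature.
No 2 of the 7 test cases cover everything (all 21 pairs fall short), so 3 is minimum.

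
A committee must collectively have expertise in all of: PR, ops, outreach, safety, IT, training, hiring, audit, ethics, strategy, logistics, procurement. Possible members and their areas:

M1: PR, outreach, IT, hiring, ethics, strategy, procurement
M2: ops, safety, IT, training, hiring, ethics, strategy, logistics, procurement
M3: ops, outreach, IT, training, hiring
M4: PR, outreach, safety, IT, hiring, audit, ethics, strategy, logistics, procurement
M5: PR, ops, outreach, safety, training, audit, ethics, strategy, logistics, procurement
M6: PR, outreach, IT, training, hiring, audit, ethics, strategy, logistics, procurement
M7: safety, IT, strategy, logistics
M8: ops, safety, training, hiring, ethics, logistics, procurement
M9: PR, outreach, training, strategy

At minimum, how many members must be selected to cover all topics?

M1, M5 together cover {PR, ops, outreach, safety, IT, training, hiring, audit, ethics, strategy, logistics, procurement} — every topic.
No single member contains all 12 topics, so 2 is optimal.

2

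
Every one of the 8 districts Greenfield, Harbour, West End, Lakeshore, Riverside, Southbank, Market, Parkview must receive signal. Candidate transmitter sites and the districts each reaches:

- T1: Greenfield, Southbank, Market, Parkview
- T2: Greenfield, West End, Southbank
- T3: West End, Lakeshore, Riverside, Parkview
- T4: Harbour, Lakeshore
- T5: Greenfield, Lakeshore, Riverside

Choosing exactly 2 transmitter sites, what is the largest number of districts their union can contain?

Choosing T1, T3 covers {Greenfield, West End, Lakeshore, Riverside, Southbank, Market, Parkview} — 7 districts.
No choice of 2 transmitter sites does better; here Harbour is left uncovered.

7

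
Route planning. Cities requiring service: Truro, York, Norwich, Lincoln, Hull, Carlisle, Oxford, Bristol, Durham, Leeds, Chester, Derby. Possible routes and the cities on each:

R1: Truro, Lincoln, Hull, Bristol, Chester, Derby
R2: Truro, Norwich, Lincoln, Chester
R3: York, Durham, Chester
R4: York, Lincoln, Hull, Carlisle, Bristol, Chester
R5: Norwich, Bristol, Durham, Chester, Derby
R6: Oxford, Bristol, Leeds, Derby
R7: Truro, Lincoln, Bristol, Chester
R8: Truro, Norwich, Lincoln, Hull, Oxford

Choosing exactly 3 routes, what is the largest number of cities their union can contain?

11

Choosing R2, R4, R6 covers {Truro, York, Norwich, Lincoln, Hull, Carlisle, Oxford, Bristol, Leeds, Chester, Derby} — 11 cities.
No choice of 3 routes does better; here Durham is left uncovered.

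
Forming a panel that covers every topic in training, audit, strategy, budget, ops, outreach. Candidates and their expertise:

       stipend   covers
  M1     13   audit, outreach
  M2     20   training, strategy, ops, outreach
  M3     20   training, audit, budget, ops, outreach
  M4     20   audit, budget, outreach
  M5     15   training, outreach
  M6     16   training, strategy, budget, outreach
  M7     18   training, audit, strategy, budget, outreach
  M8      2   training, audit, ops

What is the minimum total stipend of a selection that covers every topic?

18

M6, M8 cover every topic at stipend 16 + 2 = 18.
Any cover uses at least 2 members; among all covering selections none totals below 18.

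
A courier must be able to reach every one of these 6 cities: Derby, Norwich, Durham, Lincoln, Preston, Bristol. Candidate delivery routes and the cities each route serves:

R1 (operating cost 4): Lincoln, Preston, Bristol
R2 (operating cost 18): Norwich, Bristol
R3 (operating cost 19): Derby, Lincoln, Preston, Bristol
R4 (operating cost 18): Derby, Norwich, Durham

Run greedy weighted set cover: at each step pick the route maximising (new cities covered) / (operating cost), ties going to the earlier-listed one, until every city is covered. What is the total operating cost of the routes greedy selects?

Pick 1: R1 adds 3 new (Lincoln, Preston, Bristol) at operating cost 4 (ratio 3/4).
Pick 2: R4 adds 3 new (Derby, Norwich, Durham) at operating cost 18 (ratio 3/18).
Greedy total operating cost: 4 + 18 = 22.

22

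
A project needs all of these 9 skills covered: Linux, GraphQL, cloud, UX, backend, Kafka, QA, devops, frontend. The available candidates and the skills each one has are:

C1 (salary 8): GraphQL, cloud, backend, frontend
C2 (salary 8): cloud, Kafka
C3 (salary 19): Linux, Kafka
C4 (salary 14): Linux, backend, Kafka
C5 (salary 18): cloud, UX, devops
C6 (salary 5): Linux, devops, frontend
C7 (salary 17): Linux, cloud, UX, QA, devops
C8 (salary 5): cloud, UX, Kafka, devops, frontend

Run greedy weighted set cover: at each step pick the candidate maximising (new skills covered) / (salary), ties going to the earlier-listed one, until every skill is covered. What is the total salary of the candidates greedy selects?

Pick 1: C8 adds 5 new (cloud, UX, Kafka, devops, frontend) at salary 5 (ratio 5/5).
Pick 2: C1 adds 2 new (GraphQL, backend) at salary 8 (ratio 2/8).
Pick 3: C6 adds 1 new (Linux) at salary 5 (ratio 1/5).
Pick 4: C7 adds 1 new (QA) at salary 17 (ratio 1/17).
Greedy total salary: 5 + 8 + 5 + 17 = 35. (The true optimum is 30, so greedy overshoots here.)

35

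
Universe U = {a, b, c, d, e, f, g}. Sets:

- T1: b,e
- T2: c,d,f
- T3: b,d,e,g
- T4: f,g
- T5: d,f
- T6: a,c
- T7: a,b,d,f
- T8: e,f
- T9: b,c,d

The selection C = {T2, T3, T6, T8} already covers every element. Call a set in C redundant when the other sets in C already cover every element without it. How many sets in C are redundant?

2

Drop T2: the rest still cover every element — redundant.
Drop T3: b, g uncovered — not redundant.
Drop T6: a uncovered — not redundant.
Drop T8: the rest still cover every element — redundant.
2 redundant: T2, T8.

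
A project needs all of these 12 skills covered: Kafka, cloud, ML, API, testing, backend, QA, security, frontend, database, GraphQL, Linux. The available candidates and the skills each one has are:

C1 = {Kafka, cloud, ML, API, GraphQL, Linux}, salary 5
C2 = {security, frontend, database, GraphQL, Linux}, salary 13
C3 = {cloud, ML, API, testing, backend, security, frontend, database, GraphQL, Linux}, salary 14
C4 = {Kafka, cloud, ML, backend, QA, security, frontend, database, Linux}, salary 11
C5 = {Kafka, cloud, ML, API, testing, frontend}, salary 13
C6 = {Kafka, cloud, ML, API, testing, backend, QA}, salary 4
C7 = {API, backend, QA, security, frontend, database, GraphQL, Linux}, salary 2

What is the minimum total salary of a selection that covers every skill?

C6, C7 cover every skill at salary 4 + 2 = 6.
Any cover uses at least 2 candidates; among all covering selections none totals below 6.

6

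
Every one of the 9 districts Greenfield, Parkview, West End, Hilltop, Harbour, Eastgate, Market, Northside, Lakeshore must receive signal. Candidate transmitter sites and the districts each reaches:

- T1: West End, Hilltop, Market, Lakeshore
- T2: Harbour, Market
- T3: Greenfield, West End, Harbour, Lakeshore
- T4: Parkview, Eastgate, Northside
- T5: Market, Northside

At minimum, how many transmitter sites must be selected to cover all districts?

3

T1, T3, T4 together cover {Greenfield, Parkview, West End, Hilltop, Harbour, Eastgate, Market, Northside, Lakeshore} — every district.
No 2 of the 5 transmitter sites cover everything (all 10 pairs fall short), so 3 is minimum.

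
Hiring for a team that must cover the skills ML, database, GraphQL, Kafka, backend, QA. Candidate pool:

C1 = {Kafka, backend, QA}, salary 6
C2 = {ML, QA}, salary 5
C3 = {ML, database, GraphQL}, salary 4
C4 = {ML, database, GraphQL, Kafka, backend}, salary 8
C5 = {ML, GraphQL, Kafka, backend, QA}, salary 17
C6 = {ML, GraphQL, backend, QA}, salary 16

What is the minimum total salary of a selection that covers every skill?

C1, C3 cover every skill at salary 6 + 4 = 10.
Any cover uses at least 2 candidates; among all covering selections none totals below 10.

10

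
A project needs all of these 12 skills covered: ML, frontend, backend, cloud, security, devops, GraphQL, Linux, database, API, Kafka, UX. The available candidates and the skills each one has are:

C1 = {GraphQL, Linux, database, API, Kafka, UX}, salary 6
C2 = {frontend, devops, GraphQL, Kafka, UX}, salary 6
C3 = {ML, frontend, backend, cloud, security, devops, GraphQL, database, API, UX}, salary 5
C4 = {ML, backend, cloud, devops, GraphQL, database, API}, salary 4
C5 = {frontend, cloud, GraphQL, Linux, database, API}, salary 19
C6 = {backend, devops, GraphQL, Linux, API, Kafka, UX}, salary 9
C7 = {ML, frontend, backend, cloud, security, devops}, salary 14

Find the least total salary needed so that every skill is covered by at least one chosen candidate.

C1, C3 cover every skill at salary 6 + 5 = 11.
Any cover uses at least 2 candidates; among all covering selections none totals below 11.

11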